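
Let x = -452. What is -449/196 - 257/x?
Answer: -9536/5537 ≈ -1.7222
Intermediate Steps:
-449/196 - 257/x = -449/196 - 257/(-452) = -449*1/196 - 257*(-1/452) = -449/196 + 257/452 = -9536/5537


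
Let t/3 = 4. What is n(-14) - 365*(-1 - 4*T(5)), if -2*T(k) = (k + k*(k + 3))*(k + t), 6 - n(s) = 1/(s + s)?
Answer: -15626211/28 ≈ -5.5808e+5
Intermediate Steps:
t = 12 (t = 3*4 = 12)
n(s) = 6 - 1/(2*s) (n(s) = 6 - 1/(s + s) = 6 - 1/(2*s))
T(k) = -(12 + k)*(k + k*(3 + k))/2 (T(k) = -(k + k*(k + 3))*(k + 12)/2 = -(k + k*(3 + k))*(12 + k)/2 = -(12 + k)*(k + k*(3 + k))/2)
n(-14) - 365*(-1 - 4*T(5)) = (6 - ½/(-14)) - 365*(-1 - (-2)*5*(48 + 5² + 16*5)) = (6 - ½*(-1/14)) - 365*(-1 - (-2)*5*(48 + 25 + 80)) = (6 + 1/28) - 365*(-1 - (-2)*5*153) = 169/28 - 365*(-1 - 4*(-765/2)) = 169/28 - 365*(-1 + 1530) = 169/28 - 365*1529 = 169/28 - 1*558085 = 169/28 - 558085 = -15626211/28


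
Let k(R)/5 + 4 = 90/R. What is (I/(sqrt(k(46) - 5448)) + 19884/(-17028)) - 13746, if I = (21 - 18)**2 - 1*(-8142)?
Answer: -19507231/1419 - 8151*I*sqrt(2887397)/125539 ≈ -13747.0 - 110.33*I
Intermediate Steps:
k(R) = -20 + 450/R (k(R) = -20 + 5*(90/R) = -20 + 450/R)
I = 8151 (I = 3**2 + 8142 = 9 + 8142 = 8151)
(I/(sqrt(k(46) - 5448)) + 19884/(-17028)) - 13746 = (8151/(sqrt((-20 + 450/46) - 5448)) + 19884/(-17028)) - 13746 = (8151/(sqrt((-20 + 450*(1/46)) - 5448)) + 19884*(-1/17028)) - 13746 = (8151/(sqrt((-20 + 225/23) - 5448)) - 1657/1419) - 13746 = (8151/(sqrt(-235/23 - 5448)) - 1657/1419) - 13746 = (8151/(sqrt(-125539/23)) - 1657/1419) - 13746 = (8151/((I*sqrt(2887397)/23)) - 1657/1419) - 13746 = (8151*(-I*sqrt(2887397)/125539) - 1657/1419) - 13746 = (-8151*I*sqrt(2887397)/125539 - 1657/1419) - 13746 = (-1657/1419 - 8151*I*sqrt(2887397)/125539) - 13746 = -19507231/1419 - 8151*I*sqrt(2887397)/125539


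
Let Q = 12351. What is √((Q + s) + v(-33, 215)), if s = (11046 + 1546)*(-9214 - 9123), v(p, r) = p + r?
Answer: 7*I*√4711979 ≈ 15195.0*I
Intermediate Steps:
s = -230899504 (s = 12592*(-18337) = -230899504)
√((Q + s) + v(-33, 215)) = √((12351 - 230899504) + (-33 + 215)) = √(-230887153 + 182) = √(-230886971) = 7*I*√4711979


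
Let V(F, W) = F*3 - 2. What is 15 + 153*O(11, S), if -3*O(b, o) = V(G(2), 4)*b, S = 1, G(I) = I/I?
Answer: -546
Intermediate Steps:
G(I) = 1
V(F, W) = -2 + 3*F (V(F, W) = 3*F - 2 = -2 + 3*F)
O(b, o) = -b/3 (O(b, o) = -(-2 + 3*1)*b/3 = -(-2 + 3)*b/3 = -b/3)
15 + 153*O(11, S) = 15 + 153*(-⅓*11) = 15 + 153*(-11/3) = 15 - 561 = -546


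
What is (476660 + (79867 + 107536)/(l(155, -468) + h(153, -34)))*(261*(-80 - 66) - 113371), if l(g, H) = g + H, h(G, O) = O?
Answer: -25026063062309/347 ≈ -7.2121e+10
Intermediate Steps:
l(g, H) = H + g
(476660 + (79867 + 107536)/(l(155, -468) + h(153, -34)))*(261*(-80 - 66) - 113371) = (476660 + (79867 + 107536)/((-468 + 155) - 34))*(261*(-80 - 66) - 113371) = (476660 + 187403/(-313 - 34))*(261*(-146) - 113371) = (476660 + 187403/(-347))*(-38106 - 113371) = (476660 + 187403*(-1/347))*(-151477) = (476660 - 187403/347)*(-151477) = (165213617/347)*(-151477) = -25026063062309/347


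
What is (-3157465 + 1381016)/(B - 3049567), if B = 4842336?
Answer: -104497/105457 ≈ -0.99090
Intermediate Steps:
(-3157465 + 1381016)/(B - 3049567) = (-3157465 + 1381016)/(4842336 - 3049567) = -1776449/1792769 = -1776449*1/1792769 = -104497/105457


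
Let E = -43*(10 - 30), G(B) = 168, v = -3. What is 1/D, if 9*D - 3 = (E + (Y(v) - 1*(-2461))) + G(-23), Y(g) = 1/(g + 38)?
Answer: 315/122221 ≈ 0.0025773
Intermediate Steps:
Y(g) = 1/(38 + g)
E = 860 (E = -43*(-20) = 860)
D = 122221/315 (D = ⅓ + ((860 + (1/(38 - 3) - 1*(-2461))) + 168)/9 = ⅓ + ((860 + (1/35 + 2461)) + 168)/9 = ⅓ + ((860 + 86136/35) + 168)/9 = ⅓ + (116236/35 + 168)/9 = ⅓ + (⅑)*(122116/35) = ⅓ + 122116/315 = 122221/315 ≈ 388.00)
1/D = 1/(122221/315) = 315/122221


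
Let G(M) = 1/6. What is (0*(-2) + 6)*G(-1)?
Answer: 1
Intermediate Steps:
G(M) = ⅙
(0*(-2) + 6)*G(-1) = (0*(-2) + 6)*(⅙) = (0 + 6)*(⅙) = 6*(⅙) = 1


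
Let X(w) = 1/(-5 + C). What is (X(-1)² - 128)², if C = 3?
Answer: 261121/16 ≈ 16320.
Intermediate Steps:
X(w) = -½ (X(w) = 1/(-5 + 3) = 1/(-2) = -½)
(X(-1)² - 128)² = ((-½)² - 128)² = (¼ - 128)² = (-511/4)² = 261121/16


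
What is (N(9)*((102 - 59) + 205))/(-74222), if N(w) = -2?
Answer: 248/37111 ≈ 0.0066827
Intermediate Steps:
(N(9)*((102 - 59) + 205))/(-74222) = -2*((102 - 59) + 205)/(-74222) = -2*(43 + 205)*(-1/74222) = -2*248*(-1/74222) = -496*(-1/74222) = 248/37111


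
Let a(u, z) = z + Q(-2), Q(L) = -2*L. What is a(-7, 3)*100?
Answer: 700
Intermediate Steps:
a(u, z) = 4 + z (a(u, z) = z - 2*(-2) = z + 4 = 4 + z)
a(-7, 3)*100 = (4 + 3)*100 = 7*100 = 700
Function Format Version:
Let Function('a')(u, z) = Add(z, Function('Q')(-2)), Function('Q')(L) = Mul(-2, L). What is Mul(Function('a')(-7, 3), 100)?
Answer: 700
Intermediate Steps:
Function('a')(u, z) = Add(4, z) (Function('a')(u, z) = Add(z, Mul(-2, -2)) = Add(z, 4) = Add(4, z))
Mul(Function('a')(-7, 3), 100) = Mul(Add(4, 3), 100) = Mul(7, 100) = 700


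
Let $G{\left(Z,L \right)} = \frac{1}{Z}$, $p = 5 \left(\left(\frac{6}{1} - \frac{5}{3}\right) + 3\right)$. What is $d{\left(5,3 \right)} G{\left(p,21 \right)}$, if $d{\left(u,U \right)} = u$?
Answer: $\frac{3}{22} \approx 0.13636$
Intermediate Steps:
$p = \frac{110}{3}$ ($p = 5 \left(\left(6 \cdot 1 - \frac{5}{3}\right) + 3\right) = 5 \left(\left(6 - \frac{5}{3}\right) + 3\right) = 5 \left(\frac{13}{3} + 3\right) = 5 \cdot \frac{22}{3} = \frac{110}{3} \approx 36.667$)
$d{\left(5,3 \right)} G{\left(p,21 \right)} = \frac{5}{\frac{110}{3}} = 5 \cdot \frac{3}{110} = \frac{3}{22}$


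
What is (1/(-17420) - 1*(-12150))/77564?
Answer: 211652999/1351164880 ≈ 0.15664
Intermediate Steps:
(1/(-17420) - 1*(-12150))/77564 = (-1/17420 + 12150)*(1/77564) = (211652999/17420)*(1/77564) = 211652999/1351164880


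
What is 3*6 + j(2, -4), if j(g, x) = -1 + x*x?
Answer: 33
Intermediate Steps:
j(g, x) = -1 + x²
3*6 + j(2, -4) = 3*6 + (-1 + (-4)²) = 18 + (-1 + 16) = 18 + 15 = 33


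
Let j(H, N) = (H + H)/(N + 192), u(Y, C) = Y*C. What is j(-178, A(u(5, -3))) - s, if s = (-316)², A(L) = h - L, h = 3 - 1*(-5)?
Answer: -21469396/215 ≈ -99858.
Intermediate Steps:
h = 8 (h = 3 + 5 = 8)
u(Y, C) = C*Y
A(L) = 8 - L
j(H, N) = 2*H/(192 + N) (j(H, N) = (2*H)/(192 + N) = 2*H/(192 + N))
s = 99856
j(-178, A(u(5, -3))) - s = 2*(-178)/(192 + (8 - (-3)*5)) - 1*99856 = 2*(-178)/(192 + (8 - 1*(-15))) - 99856 = 2*(-178)/(192 + (8 + 15)) - 99856 = 2*(-178)/(192 + 23) - 99856 = 2*(-178)/215 - 99856 = 2*(-178)*(1/215) - 99856 = -356/215 - 99856 = -21469396/215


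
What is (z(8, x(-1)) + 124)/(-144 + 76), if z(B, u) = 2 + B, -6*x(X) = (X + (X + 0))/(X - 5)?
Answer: -67/34 ≈ -1.9706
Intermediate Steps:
x(X) = -X/(3*(-5 + X)) (x(X) = -(X + (X + 0))/(6*(X - 5)) = -(X + X)/(6*(-5 + X)) = -2*X/(6*(-5 + X)) = -X/(3*(-5 + X)))
(z(8, x(-1)) + 124)/(-144 + 76) = ((2 + 8) + 124)/(-144 + 76) = (10 + 124)/(-68) = 134*(-1/68) = -67/34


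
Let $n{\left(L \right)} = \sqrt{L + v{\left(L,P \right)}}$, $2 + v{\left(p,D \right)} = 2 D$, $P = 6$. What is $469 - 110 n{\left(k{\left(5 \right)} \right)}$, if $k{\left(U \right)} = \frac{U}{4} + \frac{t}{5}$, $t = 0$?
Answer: $469 - 165 \sqrt{5} \approx 100.05$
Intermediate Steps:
$v{\left(p,D \right)} = -2 + 2 D$
$k{\left(U \right)} = \frac{U}{4}$ ($k{\left(U \right)} = \frac{U}{4} + \frac{0}{5} = U \frac{1}{4} + 0 \cdot \frac{1}{5} = \frac{U}{4} + 0 = \frac{U}{4}$)
$n{\left(L \right)} = \sqrt{10 + L}$ ($n{\left(L \right)} = \sqrt{L + \left(-2 + 2 \cdot 6\right)} = \sqrt{L + \left(-2 + 12\right)} = \sqrt{L + 10} = \sqrt{10 + L}$)
$469 - 110 n{\left(k{\left(5 \right)} \right)} = 469 - 110 \sqrt{10 + \frac{1}{4} \cdot 5} = 469 - 110 \sqrt{10 + \frac{5}{4}} = 469 - 110 \sqrt{\frac{45}{4}} = 469 - 110 \frac{3 \sqrt{5}}{2} = 469 - 165 \sqrt{5}$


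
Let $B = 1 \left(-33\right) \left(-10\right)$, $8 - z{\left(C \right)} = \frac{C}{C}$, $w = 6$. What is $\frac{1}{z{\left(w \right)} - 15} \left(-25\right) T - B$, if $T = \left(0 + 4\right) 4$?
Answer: $-280$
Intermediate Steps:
$z{\left(C \right)} = 7$ ($z{\left(C \right)} = 8 - \frac{C}{C} = 8 - 1 = 7$)
$T = 16$ ($T = 4 \cdot 4 = 16$)
$B = 330$ ($B = \left(-33\right) \left(-10\right) = 330$)
$\frac{1}{z{\left(w \right)} - 15} \left(-25\right) T - B = \frac{1}{7 - 15} \left(-25\right) 16 - 330 = \frac{1}{-8} \left(-25\right) 16 - 330 = \left(- \frac{1}{8}\right) \left(-25\right) 16 - 330 = \frac{25}{8} \cdot 16 - 330 = 50 - 330 = -280$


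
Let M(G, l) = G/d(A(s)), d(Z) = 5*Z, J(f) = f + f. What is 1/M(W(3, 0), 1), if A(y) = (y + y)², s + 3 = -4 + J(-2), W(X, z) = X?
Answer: 2420/3 ≈ 806.67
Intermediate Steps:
J(f) = 2*f
s = -11 (s = -3 + (-4 + 2*(-2)) = -3 + (-4 - 4) = -3 - 8 = -11)
A(y) = 4*y² (A(y) = (2*y)² = 4*y²)
M(G, l) = G/2420 (M(G, l) = G/((5*(4*(-11)²))) = G/((5*(4*121))) = G/((5*484)) = G/2420)
1/M(W(3, 0), 1) = 1/((1/2420)*3) = 1/(3/2420) = 2420/3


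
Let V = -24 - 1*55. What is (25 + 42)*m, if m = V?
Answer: -5293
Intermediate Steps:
V = -79 (V = -24 - 55 = -79)
m = -79
(25 + 42)*m = (25 + 42)*(-79) = 67*(-79) = -5293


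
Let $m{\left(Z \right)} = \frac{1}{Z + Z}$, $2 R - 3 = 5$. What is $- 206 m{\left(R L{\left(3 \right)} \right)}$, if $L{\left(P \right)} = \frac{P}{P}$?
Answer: $- \frac{103}{4} \approx -25.75$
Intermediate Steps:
$R = 4$ ($R = \frac{3}{2} + \frac{1}{2} \cdot 5 = \frac{3}{2} + \frac{5}{2} = 4$)
$L{\left(P \right)} = 1$
$m{\left(Z \right)} = \frac{1}{2 Z}$
$- 206 m{\left(R L{\left(3 \right)} \right)} = - 206 \frac{1}{2 \cdot 4 \cdot 1} = - 206 \frac{1}{2 \cdot 4} = - 206 \cdot \frac{1}{2} \cdot \frac{1}{4} = \left(-206\right) \frac{1}{8} = - \frac{103}{4}$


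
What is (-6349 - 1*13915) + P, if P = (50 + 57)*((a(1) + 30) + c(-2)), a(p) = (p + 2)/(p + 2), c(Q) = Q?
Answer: -17161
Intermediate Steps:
a(p) = 1 (a(p) = (2 + p)/(2 + p) = 1)
P = 3103 (P = (50 + 57)*((1 + 30) - 2) = 107*(31 - 2) = 107*29 = 3103)
(-6349 - 1*13915) + P = (-6349 - 1*13915) + 3103 = (-6349 - 13915) + 3103 = -20264 + 3103 = -17161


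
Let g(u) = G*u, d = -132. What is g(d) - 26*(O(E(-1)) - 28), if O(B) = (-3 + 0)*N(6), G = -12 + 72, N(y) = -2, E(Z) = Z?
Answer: -7348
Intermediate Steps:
G = 60
O(B) = 6 (O(B) = (-3 + 0)*(-2) = -3*(-2) = 6)
g(u) = 60*u
g(d) - 26*(O(E(-1)) - 28) = 60*(-132) - 26*(6 - 28) = -7920 - 26*(-22) = -7920 + 572 = -7348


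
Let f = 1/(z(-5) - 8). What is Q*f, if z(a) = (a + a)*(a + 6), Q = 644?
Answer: -322/9 ≈ -35.778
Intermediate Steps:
z(a) = 2*a*(6 + a) (z(a) = (2*a)*(6 + a) = 2*a*(6 + a))
f = -1/18 (f = 1/(2*(-5)*(6 - 5) - 8) = 1/(2*(-5)*1 - 8) = 1/(-10 - 8) = 1/(-18) = -1/18 ≈ -0.055556)
Q*f = 644*(-1/18) = -322/9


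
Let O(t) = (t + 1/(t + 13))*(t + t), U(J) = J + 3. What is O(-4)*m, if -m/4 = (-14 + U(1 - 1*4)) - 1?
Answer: 5600/3 ≈ 1866.7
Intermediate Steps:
U(J) = 3 + J
m = 60 (m = -4*((-14 + (3 + (1 - 1*4))) - 1) = -4*((-14 + (3 + (1 - 4))) - 1) = -4*((-14 + (3 - 3)) - 1) = -4*((-14 + 0) - 1) = -4*(-14 - 1) = -4*(-15) = 60)
O(t) = 2*t*(t + 1/(13 + t)) (O(t) = (t + 1/(13 + t))*(2*t) = 2*t*(t + 1/(13 + t)))
O(-4)*m = (2*(-4)*(1 + (-4)² + 13*(-4))/(13 - 4))*60 = (2*(-4)*(1 + 16 - 52)/9)*60 = (2*(-4)*(⅑)*(-35))*60 = (280/9)*60 = 5600/3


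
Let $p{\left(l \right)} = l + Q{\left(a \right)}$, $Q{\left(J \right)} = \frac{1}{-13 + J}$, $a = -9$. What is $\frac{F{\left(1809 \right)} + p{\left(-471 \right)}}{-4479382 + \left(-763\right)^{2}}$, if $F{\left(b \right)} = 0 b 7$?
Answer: $\frac{10363}{85738686} \approx 0.00012087$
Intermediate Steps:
$p{\left(l \right)} = - \frac{1}{22} + l$ ($p{\left(l \right)} = l + \frac{1}{-13 - 9} = l + \frac{1}{-22} = l - \frac{1}{22} = - \frac{1}{22} + l$)
$F{\left(b \right)} = 0$ ($F{\left(b \right)} = 0 \cdot 7 = 0$)
$\frac{F{\left(1809 \right)} + p{\left(-471 \right)}}{-4479382 + \left(-763\right)^{2}} = \frac{0 - \frac{10363}{22}}{-4479382 + \left(-763\right)^{2}} = \frac{0 - \frac{10363}{22}}{-4479382 + 582169} = - \frac{10363}{22 \left(-3897213\right)} = \left(- \frac{10363}{22}\right) \left(- \frac{1}{3897213}\right) = \frac{10363}{85738686}$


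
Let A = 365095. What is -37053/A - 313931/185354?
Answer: -121482560207/67671818630 ≈ -1.7952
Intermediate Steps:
-37053/A - 313931/185354 = -37053/365095 - 313931/185354 = -121482560207/67671818630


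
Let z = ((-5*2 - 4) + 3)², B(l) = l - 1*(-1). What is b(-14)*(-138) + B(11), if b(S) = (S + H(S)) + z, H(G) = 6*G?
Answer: -3162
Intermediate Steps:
B(l) = 1 + l (B(l) = l + 1 = 1 + l)
z = 121 (z = ((-10 - 4) + 3)² = (-14 + 3)² = (-11)² = 121)
b(S) = 121 + 7*S (b(S) = (S + 6*S) + 121 = 7*S + 121 = 121 + 7*S)
b(-14)*(-138) + B(11) = (121 + 7*(-14))*(-138) + (1 + 11) = (121 - 98)*(-138) + 12 = 23*(-138) + 12 = -3174 + 12 = -3162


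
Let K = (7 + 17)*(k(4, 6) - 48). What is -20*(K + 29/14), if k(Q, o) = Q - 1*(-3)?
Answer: 137470/7 ≈ 19639.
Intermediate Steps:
k(Q, o) = 3 + Q (k(Q, o) = Q + 3 = 3 + Q)
K = -984 (K = (7 + 17)*((3 + 4) - 48) = 24*(7 - 48) = 24*(-41) = -984)
-20*(K + 29/14) = -20*(-984 + 29/14) = -20*(-13747/14) = 137470/7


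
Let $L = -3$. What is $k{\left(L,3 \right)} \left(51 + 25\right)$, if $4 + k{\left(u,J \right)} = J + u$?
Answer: $-304$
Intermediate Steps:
$k{\left(u,J \right)} = -4 + J + u$ ($k{\left(u,J \right)} = -4 + \left(J + u\right) = -4 + J + u$)
$k{\left(L,3 \right)} \left(51 + 25\right) = \left(-4 + 3 - 3\right) \left(51 + 25\right) = \left(-4\right) 76 = -304$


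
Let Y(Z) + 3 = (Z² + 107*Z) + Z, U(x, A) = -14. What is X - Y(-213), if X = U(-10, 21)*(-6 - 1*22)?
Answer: -21970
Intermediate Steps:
Y(Z) = -3 + Z² + 108*Z (Y(Z) = -3 + ((Z² + 107*Z) + Z) = -3 + (Z² + 108*Z) = -3 + Z² + 108*Z)
X = 392 (X = -14*(-6 - 1*22) = -14*(-6 - 22) = -14*(-28) = 392)
X - Y(-213) = 392 - (-3 + (-213)² + 108*(-213)) = 392 - (-3 + 45369 - 23004) = 392 - 1*22362 = 392 - 22362 = -21970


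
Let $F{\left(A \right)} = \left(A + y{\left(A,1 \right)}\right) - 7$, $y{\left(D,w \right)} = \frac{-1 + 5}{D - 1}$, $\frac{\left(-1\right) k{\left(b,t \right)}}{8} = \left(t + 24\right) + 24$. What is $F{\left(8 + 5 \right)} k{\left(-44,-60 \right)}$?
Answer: $608$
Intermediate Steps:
$k{\left(b,t \right)} = -384 - 8 t$ ($k{\left(b,t \right)} = - 8 \left(\left(t + 24\right) + 24\right) = - 8 \left(\left(24 + t\right) + 24\right) = - 8 \left(48 + t\right) = -384 - 8 t$)
$y{\left(D,w \right)} = \frac{4}{-1 + D}$
$F{\left(A \right)} = -7 + A + \frac{4}{-1 + A}$ ($F{\left(A \right)} = \left(A + \frac{4}{-1 + A}\right) - 7 = -7 + A + \frac{4}{-1 + A}$)
$F{\left(8 + 5 \right)} k{\left(-44,-60 \right)} = \frac{4 + \left(-1 + \left(8 + 5\right)\right) \left(-7 + \left(8 + 5\right)\right)}{-1 + \left(8 + 5\right)} \left(-384 - -480\right) = \frac{4 + \left(-1 + 13\right) \left(-7 + 13\right)}{-1 + 13} \left(-384 + 480\right) = \frac{4 + 12 \cdot 6}{12} \cdot 96 = \frac{4 + 72}{12} \cdot 96 = \frac{1}{12} \cdot 76 \cdot 96 = \frac{19}{3} \cdot 96 = 608$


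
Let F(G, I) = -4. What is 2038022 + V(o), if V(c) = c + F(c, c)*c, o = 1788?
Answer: 2032658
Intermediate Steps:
V(c) = -3*c (V(c) = c - 4*c = -3*c)
2038022 + V(o) = 2038022 - 3*1788 = 2038022 - 5364 = 2032658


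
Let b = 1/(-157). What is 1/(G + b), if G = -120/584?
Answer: -11461/2428 ≈ -4.7203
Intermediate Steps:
b = -1/157 ≈ -0.0063694
G = -15/73 (G = -120*1/584 = -15/73 ≈ -0.20548)
1/(G + b) = 1/(-15/73 - 1/157) = 1/(-2428/11461) = -11461/2428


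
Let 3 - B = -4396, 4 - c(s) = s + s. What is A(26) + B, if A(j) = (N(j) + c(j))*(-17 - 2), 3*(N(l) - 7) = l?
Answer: 15040/3 ≈ 5013.3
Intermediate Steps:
N(l) = 7 + l/3
c(s) = 4 - 2*s (c(s) = 4 - (s + s) = 4 - 2*s)
B = 4399 (B = 3 - 1*(-4396) = 3 + 4396 = 4399)
A(j) = -209 + 95*j/3 (A(j) = ((7 + j/3) + (4 - 2*j))*(-17 - 2) = (11 - 5*j/3)*(-19) = -209 + 95*j/3)
A(26) + B = (-209 + (95/3)*26) + 4399 = (-209 + 2470/3) + 4399 = 1843/3 + 4399 = 15040/3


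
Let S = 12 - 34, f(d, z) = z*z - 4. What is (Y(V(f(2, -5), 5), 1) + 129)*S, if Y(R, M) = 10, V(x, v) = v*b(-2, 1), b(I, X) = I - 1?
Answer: -3058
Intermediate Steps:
b(I, X) = -1 + I
f(d, z) = -4 + z² (f(d, z) = z² - 4 = -4 + z²)
V(x, v) = -3*v (V(x, v) = v*(-1 - 2) = v*(-3) = -3*v)
S = -22
(Y(V(f(2, -5), 5), 1) + 129)*S = (10 + 129)*(-22) = 139*(-22) = -3058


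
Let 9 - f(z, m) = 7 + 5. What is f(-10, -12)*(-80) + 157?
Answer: 397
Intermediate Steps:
f(z, m) = -3 (f(z, m) = 9 - (7 + 5) = 9 - 1*12 = 9 - 12 = -3)
f(-10, -12)*(-80) + 157 = -3*(-80) + 157 = 240 + 157 = 397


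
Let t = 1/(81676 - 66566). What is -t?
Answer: -1/15110 ≈ -6.6181e-5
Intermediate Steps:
t = 1/15110 ≈ 6.6181e-5
-t = -1*1/15110 = -1/15110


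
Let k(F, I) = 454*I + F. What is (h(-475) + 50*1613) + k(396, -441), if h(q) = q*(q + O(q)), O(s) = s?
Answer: 332082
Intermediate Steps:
k(F, I) = F + 454*I
h(q) = 2*q**2 (h(q) = q*(q + q) = q*(2*q) = 2*q**2)
(h(-475) + 50*1613) + k(396, -441) = (2*(-475)**2 + 50*1613) + (396 + 454*(-441)) = (2*225625 + 80650) + (396 - 200214) = (451250 + 80650) - 199818 = 531900 - 199818 = 332082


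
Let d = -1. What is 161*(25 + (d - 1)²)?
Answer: 4669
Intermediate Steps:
161*(25 + (d - 1)²) = 161*(25 + (-1 - 1)²) = 161*(25 + (-2)²) = 161*(25 + 4) = 161*29 = 4669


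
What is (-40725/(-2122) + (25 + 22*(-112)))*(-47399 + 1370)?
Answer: 236351228157/2122 ≈ 1.1138e+8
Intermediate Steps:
(-40725/(-2122) + (25 + 22*(-112)))*(-47399 + 1370) = (-40725*(-1/2122) + (25 - 2464))*(-46029) = (40725/2122 - 2439)*(-46029) = -5134833/2122*(-46029) = 236351228157/2122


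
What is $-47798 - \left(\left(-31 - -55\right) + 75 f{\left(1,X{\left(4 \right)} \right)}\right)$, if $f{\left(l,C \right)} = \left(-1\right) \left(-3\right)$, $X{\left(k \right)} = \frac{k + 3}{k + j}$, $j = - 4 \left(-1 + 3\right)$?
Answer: $-48047$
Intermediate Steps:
$j = -8$ ($j = \left(-4\right) 2 = -8$)
$X{\left(k \right)} = \frac{3 + k}{-8 + k}$ ($X{\left(k \right)} = \frac{k + 3}{k - 8} = \frac{3 + k}{-8 + k}$)
$f{\left(l,C \right)} = 3$
$-47798 - \left(\left(-31 - -55\right) + 75 f{\left(1,X{\left(4 \right)} \right)}\right) = -47798 - \left(\left(-31 - -55\right) + 75 \cdot 3\right) = -47798 - \left(\left(-31 + 55\right) + 225\right) = -47798 - \left(24 + 225\right) = -47798 - 249 = -48047$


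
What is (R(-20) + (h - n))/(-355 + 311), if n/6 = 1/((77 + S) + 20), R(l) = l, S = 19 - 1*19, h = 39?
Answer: -167/388 ≈ -0.43041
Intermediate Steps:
S = 0 (S = 19 - 19 = 0)
n = 6/97 (n = 6/((77 + 0) + 20) = 6/(77 + 20) = 6/97 ≈ 0.061856)
(R(-20) + (h - n))/(-355 + 311) = (-20 + (39 - 1*6/97))/(-355 + 311) = (-20 + (39 - 6/97))/(-44) = (-20 + 3777/97)*(-1/44) = (1837/97)*(-1/44) = -167/388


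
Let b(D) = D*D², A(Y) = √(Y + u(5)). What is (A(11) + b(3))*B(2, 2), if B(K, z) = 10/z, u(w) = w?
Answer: 155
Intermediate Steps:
A(Y) = √(5 + Y) (A(Y) = √(Y + 5) = √(5 + Y))
b(D) = D³
(A(11) + b(3))*B(2, 2) = (√(5 + 11) + 3³)*(10/2) = (√16 + 27)*(10*(½)) = (4 + 27)*5 = 31*5 = 155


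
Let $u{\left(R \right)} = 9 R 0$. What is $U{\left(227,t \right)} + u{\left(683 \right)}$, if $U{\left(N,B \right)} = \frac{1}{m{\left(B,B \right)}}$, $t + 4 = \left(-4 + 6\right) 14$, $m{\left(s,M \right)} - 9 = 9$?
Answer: $\frac{1}{18} \approx 0.055556$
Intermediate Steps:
$u{\left(R \right)} = 0$
$m{\left(s,M \right)} = 18$ ($m{\left(s,M \right)} = 9 + 9 = 18$)
$t = 24$ ($t = -4 + \left(-4 + 6\right) 14 = -4 + 2 \cdot 14 = -4 + 28 = 24$)
$U{\left(N,B \right)} = \frac{1}{18}$
$U{\left(227,t \right)} + u{\left(683 \right)} = \frac{1}{18} + 0 = \frac{1}{18}$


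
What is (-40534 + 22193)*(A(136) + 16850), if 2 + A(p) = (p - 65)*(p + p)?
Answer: -663210560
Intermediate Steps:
A(p) = -2 + 2*p*(-65 + p) (A(p) = -2 + (p - 65)*(p + p) = -2 + (-65 + p)*(2*p) = -2 + 2*p*(-65 + p))
(-40534 + 22193)*(A(136) + 16850) = (-40534 + 22193)*((-2 - 130*136 + 2*136²) + 16850) = -18341*((-2 - 17680 + 2*18496) + 16850) = -18341*((-2 - 17680 + 36992) + 16850) = -18341*(19310 + 16850) = -18341*36160 = -663210560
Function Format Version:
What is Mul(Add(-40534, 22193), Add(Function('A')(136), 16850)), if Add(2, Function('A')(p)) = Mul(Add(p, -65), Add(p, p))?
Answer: -663210560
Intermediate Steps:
Function('A')(p) = Add(-2, Mul(2, p, Add(-65, p))) (Function('A')(p) = Add(-2, Mul(Add(p, -65), Add(p, p))) = Add(-2, Mul(Add(-65, p), Mul(2, p))) = Add(-2, Mul(2, p, Add(-65, p))))
Mul(Add(-40534, 22193), Add(Function('A')(136), 16850)) = Mul(Add(-40534, 22193), Add(Add(-2, Mul(-130, 136), Mul(2, Pow(136, 2))), 16850)) = Mul(-18341, Add(Add(-2, -17680, Mul(2, 18496)), 16850)) = Mul(-18341, Add(Add(-2, -17680, 36992), 16850)) = Mul(-18341, Add(19310, 16850)) = Mul(-18341, 36160) = -663210560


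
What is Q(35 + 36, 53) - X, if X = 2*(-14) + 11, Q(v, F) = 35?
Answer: 52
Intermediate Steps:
X = -17 (X = -28 + 11 = -17)
Q(35 + 36, 53) - X = 35 - 1*(-17) = 35 + 17 = 52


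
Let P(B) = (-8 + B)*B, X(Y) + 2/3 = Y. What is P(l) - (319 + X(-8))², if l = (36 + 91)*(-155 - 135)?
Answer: 12209825099/9 ≈ 1.3566e+9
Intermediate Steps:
X(Y) = -⅔ + Y
l = -36830 (l = 127*(-290) = -36830)
P(B) = B*(-8 + B)
P(l) - (319 + X(-8))² = -36830*(-8 - 36830) - (319 + (-⅔ - 8))² = -36830*(-36838) - (319 - 26/3)² = 1356743540 - (931/3)² = 1356743540 - 1*866761/9 = 1356743540 - 866761/9 = 12209825099/9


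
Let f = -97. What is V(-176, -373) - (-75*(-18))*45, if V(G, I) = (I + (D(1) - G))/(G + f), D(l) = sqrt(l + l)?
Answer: -16584553/273 - sqrt(2)/273 ≈ -60749.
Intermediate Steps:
D(l) = sqrt(2)*sqrt(l) (D(l) = sqrt(2*l) = sqrt(2)*sqrt(l))
V(G, I) = (I + sqrt(2) - G)/(-97 + G) (V(G, I) = (I + (sqrt(2)*sqrt(1) - G))/(G - 97) = (I + (sqrt(2)*1 - G))/(-97 + G) = (I + (sqrt(2) - G))/(-97 + G) = (I + sqrt(2) - G)/(-97 + G))
V(-176, -373) - (-75*(-18))*45 = (-373 + sqrt(2) - 1*(-176))/(-97 - 176) - (-75*(-18))*45 = (-373 + sqrt(2) + 176)/(-273) - 1350*45 = -(-197 + sqrt(2))/273 - 1*60750 = (197/273 - sqrt(2)/273) - 60750 = -16584553/273 - sqrt(2)/273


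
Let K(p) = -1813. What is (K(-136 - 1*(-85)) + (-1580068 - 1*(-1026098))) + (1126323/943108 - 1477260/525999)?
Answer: -91903407207407613/165357954964 ≈ -5.5579e+5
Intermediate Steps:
(K(-136 - 1*(-85)) + (-1580068 - 1*(-1026098))) + (1126323/943108 - 1477260/525999) = (-1813 + (-1580068 - 1*(-1026098))) + (1126323/943108 - 1477260/525999) = (-1813 + (-1580068 + 1026098)) + (1126323*(1/943108) - 1477260*1/525999) = (-1813 - 553970) + (1126323/943108 - 492420/175333) = -555783 - 266923650801/165357954964 = -91903407207407613/165357954964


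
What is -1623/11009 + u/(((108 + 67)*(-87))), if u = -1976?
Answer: -2956391/167612025 ≈ -0.017638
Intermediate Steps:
-1623/11009 + u/(((108 + 67)*(-87))) = -1623/11009 - 1976*(-1/(87*(108 + 67))) = -1623*1/11009 - 1976/(175*(-87)) = -1623/11009 - 1976/(-15225) = -1623/11009 - 1976*(-1/15225) = -1623/11009 + 1976/15225 = -2956391/167612025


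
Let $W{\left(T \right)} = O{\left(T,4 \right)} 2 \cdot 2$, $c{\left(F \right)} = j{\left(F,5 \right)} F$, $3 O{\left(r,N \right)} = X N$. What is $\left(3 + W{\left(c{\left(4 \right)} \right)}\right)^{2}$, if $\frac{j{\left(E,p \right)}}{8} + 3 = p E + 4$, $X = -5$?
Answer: $\frac{5041}{9} \approx 560.11$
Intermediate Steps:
$j{\left(E,p \right)} = 8 + 8 E p$ ($j{\left(E,p \right)} = -24 + 8 \left(p E + 4\right) = -24 + 8 \left(E p + 4\right) = -24 + 8 \left(4 + E p\right) = -24 + \left(32 + 8 E p\right) = 8 + 8 E p$)
$O{\left(r,N \right)} = - \frac{5 N}{3}$ ($O{\left(r,N \right)} = \frac{\left(-5\right) N}{3} = - \frac{5 N}{3}$)
$c{\left(F \right)} = F \left(8 + 40 F\right)$ ($c{\left(F \right)} = \left(8 + 8 F 5\right) F = \left(8 + 40 F\right) F = F \left(8 + 40 F\right)$)
$W{\left(T \right)} = - \frac{80}{3}$ ($W{\left(T \right)} = \left(- \frac{5}{3}\right) 4 \cdot 2 \cdot 2 = \left(- \frac{20}{3}\right) 2 \cdot 2 = \left(- \frac{40}{3}\right) 2 = - \frac{80}{3}$)
$\left(3 + W{\left(c{\left(4 \right)} \right)}\right)^{2} = \left(3 - \frac{80}{3}\right)^{2} = \left(- \frac{71}{3}\right)^{2} = \frac{5041}{9}$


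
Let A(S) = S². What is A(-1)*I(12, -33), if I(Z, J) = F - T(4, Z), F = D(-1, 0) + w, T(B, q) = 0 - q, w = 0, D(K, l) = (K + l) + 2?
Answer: 13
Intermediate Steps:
D(K, l) = 2 + K + l
T(B, q) = -q
F = 1 (F = (2 - 1 + 0) + 0 = 1 + 0 = 1)
I(Z, J) = 1 + Z (I(Z, J) = 1 - (-1)*Z = 1 + Z)
A(-1)*I(12, -33) = (-1)²*(1 + 12) = 1*13 = 13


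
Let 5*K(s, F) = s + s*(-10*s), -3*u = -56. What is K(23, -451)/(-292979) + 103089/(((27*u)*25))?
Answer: 1438865951/175787400 ≈ 8.1853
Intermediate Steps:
u = 56/3 (u = -1/3*(-56) = 56/3 ≈ 18.667)
K(s, F) = -2*s**2 + s/5 (K(s, F) = (s + s*(-10*s))/5 = (s - 10*s**2)/5 = -2*s**2 + s/5)
K(23, -451)/(-292979) + 103089/(((27*u)*25)) = ((1/5)*23*(1 - 10*23))/(-292979) + 103089/(((27*(56/3))*25)) = ((1/5)*23*(1 - 230))*(-1/292979) + 103089/((504*25)) = ((1/5)*23*(-229))*(-1/292979) + 103089/12600 = -5267/5*(-1/292979) + 103089*(1/12600) = 5267/1464895 + 4909/600 = 1438865951/175787400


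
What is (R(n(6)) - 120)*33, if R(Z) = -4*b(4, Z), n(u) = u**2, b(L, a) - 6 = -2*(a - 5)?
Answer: 3432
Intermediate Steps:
b(L, a) = 16 - 2*a (b(L, a) = 6 - 2*(a - 5) = 6 - 2*(-5 + a) = 6 + (10 - 2*a) = 16 - 2*a)
R(Z) = -64 + 8*Z (R(Z) = -4*(16 - 2*Z) = -64 + 8*Z)
(R(n(6)) - 120)*33 = ((-64 + 8*6**2) - 120)*33 = ((-64 + 8*36) - 120)*33 = ((-64 + 288) - 120)*33 = (224 - 120)*33 = 104*33 = 3432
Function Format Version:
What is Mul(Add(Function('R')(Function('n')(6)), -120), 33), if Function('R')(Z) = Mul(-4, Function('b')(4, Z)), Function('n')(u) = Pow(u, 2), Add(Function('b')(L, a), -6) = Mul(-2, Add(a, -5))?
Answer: 3432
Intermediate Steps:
Function('b')(L, a) = Add(16, Mul(-2, a)) (Function('b')(L, a) = Add(6, Mul(-2, Add(a, -5))) = Add(6, Mul(-2, Add(-5, a))) = Add(6, Add(10, Mul(-2, a))) = Add(16, Mul(-2, a)))
Function('R')(Z) = Add(-64, Mul(8, Z)) (Function('R')(Z) = Mul(-4, Add(16, Mul(-2, Z))) = Add(-64, Mul(8, Z)))
Mul(Add(Function('R')(Function('n')(6)), -120), 33) = Mul(Add(Add(-64, Mul(8, Pow(6, 2))), -120), 33) = Mul(Add(Add(-64, Mul(8, 36)), -120), 33) = Mul(Add(Add(-64, 288), -120), 33) = Mul(Add(224, -120), 33) = Mul(104, 33) = 3432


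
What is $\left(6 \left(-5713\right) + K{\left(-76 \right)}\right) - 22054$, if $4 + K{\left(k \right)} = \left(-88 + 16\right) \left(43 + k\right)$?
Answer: $-53960$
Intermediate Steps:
$K{\left(k \right)} = -3100 - 72 k$ ($K{\left(k \right)} = -4 + \left(-88 + 16\right) \left(43 + k\right) = -4 - 72 \left(43 + k\right) = -4 - \left(3096 + 72 k\right) = -3100 - 72 k$)
$\left(6 \left(-5713\right) + K{\left(-76 \right)}\right) - 22054 = \left(6 \left(-5713\right) - -2372\right) - 22054 = \left(-34278 + \left(-3100 + 5472\right)\right) - 22054 = \left(-34278 + 2372\right) - 22054 = -31906 - 22054 = -53960$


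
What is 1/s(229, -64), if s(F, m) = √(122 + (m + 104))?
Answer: √2/18 ≈ 0.078567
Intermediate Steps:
s(F, m) = √(226 + m) (s(F, m) = √(122 + (104 + m)) = √(226 + m))
1/s(229, -64) = 1/(√(226 - 64)) = 1/(√162) = 1/(9*√2) = √2/18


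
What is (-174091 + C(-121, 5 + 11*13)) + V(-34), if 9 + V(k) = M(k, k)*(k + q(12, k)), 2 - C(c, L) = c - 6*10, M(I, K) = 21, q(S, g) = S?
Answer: -174379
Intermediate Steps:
C(c, L) = 62 - c (C(c, L) = 2 - (c - 6*10) = 2 - (c - 60) = 2 - (-60 + c) = 2 + (60 - c) = 62 - c)
V(k) = 243 + 21*k (V(k) = -9 + 21*(k + 12) = -9 + 21*(12 + k) = -9 + (252 + 21*k) = 243 + 21*k)
(-174091 + C(-121, 5 + 11*13)) + V(-34) = (-174091 + (62 - 1*(-121))) + (243 + 21*(-34)) = (-174091 + (62 + 121)) + (243 - 714) = (-174091 + 183) - 471 = -173908 - 471 = -174379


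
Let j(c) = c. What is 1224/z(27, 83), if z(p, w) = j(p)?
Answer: 136/3 ≈ 45.333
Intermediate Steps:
z(p, w) = p
1224/z(27, 83) = 1224/27 = 1224*(1/27) = 136/3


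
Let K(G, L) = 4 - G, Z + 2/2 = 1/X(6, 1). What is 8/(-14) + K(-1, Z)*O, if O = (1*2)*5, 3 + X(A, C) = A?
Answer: 346/7 ≈ 49.429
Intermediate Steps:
X(A, C) = -3 + A
Z = -⅔ (Z = -1 + 1/(-3 + 6) = -1 + 1/3 = -1 + ⅓ = -⅔ ≈ -0.66667)
O = 10 (O = 2*5 = 10)
8/(-14) + K(-1, Z)*O = 8/(-14) + (4 - 1*(-1))*10 = 8*(-1/14) + (4 + 1)*10 = -4/7 + 5*10 = -4/7 + 50 = 346/7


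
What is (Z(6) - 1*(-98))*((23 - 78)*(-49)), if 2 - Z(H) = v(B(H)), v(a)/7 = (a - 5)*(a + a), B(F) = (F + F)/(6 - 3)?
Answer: 420420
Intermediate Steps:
B(F) = 2*F/3 (B(F) = (2*F)/3 = (2*F)*(1/3) = 2*F/3)
v(a) = 14*a*(-5 + a) (v(a) = 7*((a - 5)*(a + a)) = 7*((-5 + a)*(2*a)) = 7*(2*a*(-5 + a)) = 14*a*(-5 + a))
Z(H) = 2 - 28*H*(-5 + 2*H/3)/3 (Z(H) = 2 - 14*2*H/3*(-5 + 2*H/3) = 2 - 28*H*(-5 + 2*H/3)/3)
(Z(6) - 1*(-98))*((23 - 78)*(-49)) = ((2 - 28/9*6*(-15 + 2*6)) - 1*(-98))*((23 - 78)*(-49)) = ((2 - 28/9*6*(-15 + 12)) + 98)*(-55*(-49)) = ((2 - 28/9*6*(-3)) + 98)*2695 = ((2 + 56) + 98)*2695 = (58 + 98)*2695 = 156*2695 = 420420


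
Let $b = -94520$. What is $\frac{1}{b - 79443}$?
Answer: $- \frac{1}{173963} \approx -5.7483 \cdot 10^{-6}$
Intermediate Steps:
$\frac{1}{b - 79443} = \frac{1}{-94520 - 79443} = \frac{1}{-173963} = - \frac{1}{173963}$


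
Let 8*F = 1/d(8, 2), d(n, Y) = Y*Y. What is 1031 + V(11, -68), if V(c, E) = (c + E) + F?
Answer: 31169/32 ≈ 974.03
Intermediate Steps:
d(n, Y) = Y**2
F = 1/32 (F = 1/(8*(2**2)) = (1/8)/4 = (1/8)*(1/4) = 1/32 ≈ 0.031250)
V(c, E) = 1/32 + E + c (V(c, E) = (c + E) + 1/32 = (E + c) + 1/32 = 1/32 + E + c)
1031 + V(11, -68) = 1031 + (1/32 - 68 + 11) = 1031 - 1823/32 = 31169/32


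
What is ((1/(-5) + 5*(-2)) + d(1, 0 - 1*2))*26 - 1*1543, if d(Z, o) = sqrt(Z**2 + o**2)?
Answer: -9041/5 + 26*sqrt(5) ≈ -1750.1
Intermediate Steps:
((1/(-5) + 5*(-2)) + d(1, 0 - 1*2))*26 - 1*1543 = ((1/(-5) + 5*(-2)) + sqrt(1**2 + (0 - 1*2)**2))*26 - 1*1543 = ((1*(-1/5) - 10) + sqrt(1 + (0 - 2)**2))*26 - 1543 = ((-1/5 - 10) + sqrt(1 + (-2)**2))*26 - 1543 = (-51/5 + sqrt(1 + 4))*26 - 1543 = (-51/5 + sqrt(5))*26 - 1543 = (-1326/5 + 26*sqrt(5)) - 1543 = -9041/5 + 26*sqrt(5)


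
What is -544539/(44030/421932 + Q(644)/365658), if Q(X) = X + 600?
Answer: -111128317140914/21990483 ≈ -5.0535e+6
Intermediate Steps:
Q(X) = 600 + X
-544539/(44030/421932 + Q(644)/365658) = -544539/(44030/421932 + (600 + 644)/365658) = -544539/(44030*(1/421932) + 1244*(1/365658)) = -544539/(3145/30138 + 622/182829) = -544539/65971449/612233378 = -544539*612233378/65971449 = -111128317140914/21990483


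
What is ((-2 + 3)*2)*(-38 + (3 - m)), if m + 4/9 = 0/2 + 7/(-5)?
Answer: -2984/45 ≈ -66.311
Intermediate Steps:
m = -83/45 (m = -4/9 + (0/2 + 7/(-5)) = -4/9 + (0*(½) + 7*(-⅕)) = -4/9 + (0 - 7/5) = -4/9 - 7/5 = -83/45 ≈ -1.8444)
((-2 + 3)*2)*(-38 + (3 - m)) = ((-2 + 3)*2)*(-38 + (3 - 1*(-83/45))) = (1*2)*(-38 + (3 + 83/45)) = 2*(-38 + 218/45) = 2*(-1492/45) = -2984/45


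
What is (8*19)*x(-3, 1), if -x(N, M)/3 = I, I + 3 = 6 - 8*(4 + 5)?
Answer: 31464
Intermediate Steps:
I = -69 (I = -3 + (6 - 8*(4 + 5)) = -3 + (6 - 8*9) = -3 + (6 - 2*36) = -3 + (6 - 72) = -3 - 66 = -69)
x(N, M) = 207 (x(N, M) = -3*(-69) = 207)
(8*19)*x(-3, 1) = (8*19)*207 = 152*207 = 31464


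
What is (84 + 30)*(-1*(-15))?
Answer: 1710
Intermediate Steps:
(84 + 30)*(-1*(-15)) = 114*15 = 1710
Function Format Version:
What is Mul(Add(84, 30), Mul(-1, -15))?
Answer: 1710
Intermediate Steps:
Mul(Add(84, 30), Mul(-1, -15)) = Mul(114, 15) = 1710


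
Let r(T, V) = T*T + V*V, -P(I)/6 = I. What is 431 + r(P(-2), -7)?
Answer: 624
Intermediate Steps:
P(I) = -6*I
r(T, V) = T² + V²
431 + r(P(-2), -7) = 431 + ((-6*(-2))² + (-7)²) = 431 + (12² + 49) = 431 + (144 + 49) = 431 + 193 = 624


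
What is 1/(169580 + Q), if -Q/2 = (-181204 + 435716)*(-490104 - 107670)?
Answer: 1/304281482156 ≈ 3.2864e-12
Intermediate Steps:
Q = 304281312576 (Q = -2*(-181204 + 435716)*(-490104 - 107670) = -509024*(-597774) = -2*(-152140656288) = 304281312576)
1/(169580 + Q) = 1/(169580 + 304281312576) = 1/304281482156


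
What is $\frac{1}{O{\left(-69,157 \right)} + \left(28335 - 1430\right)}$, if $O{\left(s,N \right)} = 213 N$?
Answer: $\frac{1}{60346} \approx 1.6571 \cdot 10^{-5}$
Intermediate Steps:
$\frac{1}{O{\left(-69,157 \right)} + \left(28335 - 1430\right)} = \frac{1}{213 \cdot 157 + \left(28335 - 1430\right)} = \frac{1}{33441 + \left(28335 - 1430\right)} = \frac{1}{33441 + 26905} = \frac{1}{60346}$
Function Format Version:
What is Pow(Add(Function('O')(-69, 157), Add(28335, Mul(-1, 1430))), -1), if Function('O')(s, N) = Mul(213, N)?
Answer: Rational(1, 60346) ≈ 1.6571e-5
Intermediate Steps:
Pow(Add(Function('O')(-69, 157), Add(28335, Mul(-1, 1430))), -1) = Pow(Add(Mul(213, 157), Add(28335, Mul(-1, 1430))), -1) = Pow(Add(33441, Add(28335, -1430)), -1) = Pow(Add(33441, 26905), -1) = Pow(60346, -1) = Rational(1, 60346)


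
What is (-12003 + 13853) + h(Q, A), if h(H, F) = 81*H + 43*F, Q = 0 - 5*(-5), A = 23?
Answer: 4864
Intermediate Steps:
Q = 25 (Q = 0 + 25 = 25)
h(H, F) = 43*F + 81*H
(-12003 + 13853) + h(Q, A) = (-12003 + 13853) + (43*23 + 81*25) = 1850 + (989 + 2025) = 1850 + 3014 = 4864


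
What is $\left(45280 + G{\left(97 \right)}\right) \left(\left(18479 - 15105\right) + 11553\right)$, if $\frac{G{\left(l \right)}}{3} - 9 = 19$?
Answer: $677148428$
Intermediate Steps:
$G{\left(l \right)} = 84$ ($G{\left(l \right)} = 27 + 3 \cdot 19 = 27 + 57 = 84$)
$\left(45280 + G{\left(97 \right)}\right) \left(\left(18479 - 15105\right) + 11553\right) = \left(45280 + 84\right) \left(\left(18479 - 15105\right) + 11553\right) = 45364 \left(\left(18479 - 15105\right) + 11553\right) = 45364 \left(3374 + 11553\right) = 45364 \cdot 14927 = 677148428$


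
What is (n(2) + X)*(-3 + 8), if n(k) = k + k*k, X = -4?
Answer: 10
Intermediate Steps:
n(k) = k + k²
(n(2) + X)*(-3 + 8) = (2*(1 + 2) - 4)*(-3 + 8) = (2*3 - 4)*5 = (6 - 4)*5 = 2*5 = 10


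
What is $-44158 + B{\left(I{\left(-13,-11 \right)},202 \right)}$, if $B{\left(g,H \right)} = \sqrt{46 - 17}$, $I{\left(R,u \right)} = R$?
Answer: $-44158 + \sqrt{29} \approx -44153.0$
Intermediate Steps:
$B{\left(g,H \right)} = \sqrt{29}$
$-44158 + B{\left(I{\left(-13,-11 \right)},202 \right)} = -44158 + \sqrt{29}$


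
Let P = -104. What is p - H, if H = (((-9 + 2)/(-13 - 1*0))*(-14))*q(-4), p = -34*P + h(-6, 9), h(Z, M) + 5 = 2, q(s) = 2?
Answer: 46125/13 ≈ 3548.1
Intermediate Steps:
h(Z, M) = -3 (h(Z, M) = -5 + 2 = -3)
p = 3533 (p = -34*(-104) - 3 = 3536 - 3 = 3533)
H = -196/13 (H = (((-9 + 2)/(-13 - 1*0))*(-14))*2 = (-7/(-13 + 0)*(-14))*2 = (-7/(-13)*(-14))*2 = (-7*(-1/13)*(-14))*2 = ((7/13)*(-14))*2 = -98/13*2 = -196/13 ≈ -15.077)
p - H = 3533 - 1*(-196/13) = 3533 + 196/13 = 46125/13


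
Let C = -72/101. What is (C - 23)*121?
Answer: -289795/101 ≈ -2869.3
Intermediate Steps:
C = -72/101 (C = -72*1/101 = -72/101 ≈ -0.71287)
(C - 23)*121 = (-72/101 - 23)*121 = -2395/101*121 = -289795/101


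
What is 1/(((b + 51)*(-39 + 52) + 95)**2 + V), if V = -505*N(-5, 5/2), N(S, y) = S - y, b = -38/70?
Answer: 2450/1390871553 ≈ 1.7615e-6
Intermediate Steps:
b = -19/35 (b = -38*1/70 = -19/35 ≈ -0.54286)
V = 7575/2 (V = -505*(-5 - 5/2) = -505*(-15/2) = 7575/2 ≈ 3787.5)
1/(((b + 51)*(-39 + 52) + 95)**2 + V) = 1/(((-19/35 + 51)*(-39 + 52) + 95)**2 + 7575/2) = 1/(((1766/35)*13 + 95)**2 + 7575/2) = 1/((22958/35 + 95)**2 + 7575/2) = 1/((26283/35)**2 + 7575/2) = 1/(690796089/1225 + 7575/2) = 1/(1390871553/2450) = 2450/1390871553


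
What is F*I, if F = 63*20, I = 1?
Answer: 1260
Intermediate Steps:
F = 1260
F*I = 1260*1 = 1260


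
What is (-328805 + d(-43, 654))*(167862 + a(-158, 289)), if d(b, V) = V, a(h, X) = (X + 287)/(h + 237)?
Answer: -4351831584774/79 ≈ -5.5086e+10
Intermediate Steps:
a(h, X) = (287 + X)/(237 + h)
(-328805 + d(-43, 654))*(167862 + a(-158, 289)) = (-328805 + 654)*(167862 + (287 + 289)/(237 - 158)) = -328151*(167862 + 576/79) = -328151*13261674/79 = -4351831584774/79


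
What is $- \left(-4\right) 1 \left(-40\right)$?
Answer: $-160$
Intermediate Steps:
$- \left(-4\right) 1 \left(-40\right) = \left(-1\right) \left(-4\right) \left(-40\right) = 4 \left(-40\right) = -160$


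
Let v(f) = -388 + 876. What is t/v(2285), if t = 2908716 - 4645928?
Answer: -434303/122 ≈ -3559.9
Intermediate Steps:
v(f) = 488
t = -1737212
t/v(2285) = -1737212/488 = -1737212*1/488 = -434303/122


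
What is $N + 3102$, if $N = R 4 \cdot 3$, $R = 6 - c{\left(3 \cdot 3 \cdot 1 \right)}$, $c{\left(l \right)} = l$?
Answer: $3066$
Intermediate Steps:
$R = -3$ ($R = 6 - 3 \cdot 3 \cdot 1 = 6 - 9 \cdot 1 = 6 - 9 = -3$)
$N = -36$ ($N = - 3 \cdot 4 \cdot 3 = \left(-3\right) 12 = -36$)
$N + 3102 = -36 + 3102 = 3066$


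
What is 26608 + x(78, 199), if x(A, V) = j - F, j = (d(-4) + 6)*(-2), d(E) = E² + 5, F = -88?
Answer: 26642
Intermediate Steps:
d(E) = 5 + E²
j = -54 (j = ((5 + (-4)²) + 6)*(-2) = ((5 + 16) + 6)*(-2) = (21 + 6)*(-2) = 27*(-2) = -54)
x(A, V) = 34 (x(A, V) = -54 - 1*(-88) = -54 + 88 = 34)
26608 + x(78, 199) = 26608 + 34 = 26642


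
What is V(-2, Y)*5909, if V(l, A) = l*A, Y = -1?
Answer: 11818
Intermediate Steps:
V(l, A) = A*l
V(-2, Y)*5909 = -1*(-2)*5909 = 2*5909 = 11818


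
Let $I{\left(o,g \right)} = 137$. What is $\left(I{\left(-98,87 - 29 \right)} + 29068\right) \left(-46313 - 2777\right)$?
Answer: $-1433673450$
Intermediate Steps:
$\left(I{\left(-98,87 - 29 \right)} + 29068\right) \left(-46313 - 2777\right) = \left(137 + 29068\right) \left(-46313 - 2777\right) = 29205 \left(-49090\right) = -1433673450$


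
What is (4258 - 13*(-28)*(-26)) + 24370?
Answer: 19164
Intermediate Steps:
(4258 - 13*(-28)*(-26)) + 24370 = (4258 + 364*(-26)) + 24370 = (4258 - 9464) + 24370 = -5206 + 24370 = 19164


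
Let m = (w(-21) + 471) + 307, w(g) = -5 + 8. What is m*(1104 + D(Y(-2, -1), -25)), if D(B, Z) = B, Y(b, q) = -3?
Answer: 859881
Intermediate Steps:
w(g) = 3
m = 781 (m = (3 + 471) + 307 = 474 + 307 = 781)
m*(1104 + D(Y(-2, -1), -25)) = 781*(1104 - 3) = 781*1101 = 859881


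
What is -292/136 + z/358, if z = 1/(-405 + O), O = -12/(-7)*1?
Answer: -18444130/8590389 ≈ -2.1471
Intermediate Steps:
O = 12/7 (O = -12*(-1)/7*1 = -6*(-2/7)*1 = (12/7)*1 = 12/7 ≈ 1.7143)
z = -7/2823 (z = 1/(-405 + 12/7) = 1/(-2823/7) = -7/2823 ≈ -0.0024796)
-292/136 + z/358 = -292/136 - 7/2823/358 = -292*1/136 - 7/2823*1/358 = -73/34 - 7/1010634 = -18444130/8590389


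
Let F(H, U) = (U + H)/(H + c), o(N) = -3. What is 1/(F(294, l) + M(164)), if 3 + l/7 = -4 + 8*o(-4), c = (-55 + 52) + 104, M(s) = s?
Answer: 395/64857 ≈ 0.0060903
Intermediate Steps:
c = 101 (c = -3 + 104 = 101)
l = -217 (l = -21 + 7*(-4 + 8*(-3)) = -21 + 7*(-4 - 24) = -21 + 7*(-28) = -21 - 196 = -217)
F(H, U) = (H + U)/(101 + H) (F(H, U) = (U + H)/(H + 101) = (H + U)/(101 + H))
1/(F(294, l) + M(164)) = 1/((294 - 217)/(101 + 294) + 164) = 1/(77/395 + 164) = 1/(64857/395) = 395/64857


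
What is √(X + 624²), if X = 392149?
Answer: 5*√31261 ≈ 884.04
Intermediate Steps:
√(X + 624²) = √(392149 + 624²) = √(392149 + 389376) = √781525 = 5*√31261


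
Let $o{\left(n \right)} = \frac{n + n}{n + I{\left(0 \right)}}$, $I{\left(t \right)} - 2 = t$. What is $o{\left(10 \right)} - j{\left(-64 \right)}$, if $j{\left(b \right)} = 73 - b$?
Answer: $- \frac{406}{3} \approx -135.33$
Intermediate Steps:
$I{\left(t \right)} = 2 + t$
$o{\left(n \right)} = \frac{2 n}{2 + n}$ ($o{\left(n \right)} = \frac{n + n}{n + \left(2 + 0\right)} = \frac{2 n}{n + 2} = \frac{2 n}{2 + n}$)
$o{\left(10 \right)} - j{\left(-64 \right)} = 2 \cdot 10 \frac{1}{2 + 10} - \left(73 - -64\right) = 2 \cdot 10 \cdot \frac{1}{12} - \left(73 + 64\right) = 2 \cdot 10 \cdot \frac{1}{12} - 137 = \frac{5}{3} - 137 = - \frac{406}{3}$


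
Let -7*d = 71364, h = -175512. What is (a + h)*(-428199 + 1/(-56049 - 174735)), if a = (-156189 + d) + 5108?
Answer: 232973116747247755/1615488 ≈ 1.4421e+11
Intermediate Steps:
d = -71364/7 (d = -⅐*71364 = -71364/7 ≈ -10195.)
a = -1128931/7 (a = (-156189 - 71364/7) + 5108 = -1164687/7 + 5108 = -1128931/7 ≈ -1.6128e+5)
(a + h)*(-428199 + 1/(-56049 - 174735)) = (-1128931/7 - 175512)*(-428199 + 1/(-56049 - 174735)) = -2357515*(-428199 + 1/(-230784))/7 = -2357515*(-428199 - 1/230784)/7 = -2357515/7*(-98821478017/230784) = 232973116747247755/1615488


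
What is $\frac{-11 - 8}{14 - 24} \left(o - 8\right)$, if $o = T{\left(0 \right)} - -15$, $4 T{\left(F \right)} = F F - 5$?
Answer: $\frac{437}{40} \approx 10.925$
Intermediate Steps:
$T{\left(F \right)} = - \frac{5}{4} + \frac{F^{2}}{4}$ ($T{\left(F \right)} = \frac{F F - 5}{4} = \frac{F^{2} - 5}{4} = \frac{-5 + F^{2}}{4} = - \frac{5}{4} + \frac{F^{2}}{4}$)
$o = \frac{55}{4}$ ($o = \left(- \frac{5}{4} + \frac{0^{2}}{4}\right) - -15 = \left(- \frac{5}{4} + \frac{1}{4} \cdot 0\right) + 15 = \left(- \frac{5}{4} + 0\right) + 15 = - \frac{5}{4} + 15 = \frac{55}{4} \approx 13.75$)
$\frac{-11 - 8}{14 - 24} \left(o - 8\right) = \frac{-11 - 8}{14 - 24} \left(\frac{55}{4} - 8\right) = - \frac{19}{-10} \cdot \frac{23}{4} = \left(-19\right) \left(- \frac{1}{10}\right) \frac{23}{4} = \frac{19}{10} \cdot \frac{23}{4} = \frac{437}{40}$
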